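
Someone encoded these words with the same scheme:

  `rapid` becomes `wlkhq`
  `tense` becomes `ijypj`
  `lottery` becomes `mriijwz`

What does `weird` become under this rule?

Treating letters as 0–25, the rule is x ↦ 19x + 11 (mod 26).
Applying it to weird: w(22)→19·22+11≡13=n; e(4)→19·4+11≡9=j; i(8)→19·8+11≡7=h; r(17)→19·17+11≡22=w; d(3)→19·3+11≡16=q (all mod 26).

njhwq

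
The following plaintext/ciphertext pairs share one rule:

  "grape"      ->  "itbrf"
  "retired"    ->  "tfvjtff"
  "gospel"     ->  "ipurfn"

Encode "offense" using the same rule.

The shift depends on letter class: consonant g→i is +2, but vowel a→b is +1. Vowels shift forward by 1 and consonants shift forward by 2.
Applying it to offense: o(vowel)+1=p, f(cons)+2=h, f(cons)+2=h, e(vowel)+1=f, n(cons)+2=p, s(cons)+2=u, e(vowel)+1=f.

phhfpuf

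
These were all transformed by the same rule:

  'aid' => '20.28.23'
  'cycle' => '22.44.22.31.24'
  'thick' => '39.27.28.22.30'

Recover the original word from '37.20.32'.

ram

Letters become their 1-based position plus 19 (so a→20, b→21, …).
Decoding 37.20.32: 37→(37−19)÷1=18=r, 20→(20−19)÷1=1=a, 32→(32−19)÷1=13=m.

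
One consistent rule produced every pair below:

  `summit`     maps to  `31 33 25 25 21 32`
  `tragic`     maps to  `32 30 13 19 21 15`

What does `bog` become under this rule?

s is letter #19 and maps to 31: an offset of 12. Letters become their 1-based position plus 12 (so a→13, b→14, …).
Applying it to bog: b=2→14, o=15→27, g=7→19.

14 27 19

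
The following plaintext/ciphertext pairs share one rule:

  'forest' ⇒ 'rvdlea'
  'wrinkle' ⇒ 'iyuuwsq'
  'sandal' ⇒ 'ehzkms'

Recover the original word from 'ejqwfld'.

Shifts by position in forest: pos 0: f→r (+12), pos 1: o→v (+7), pos 2: r→d (+12), pos 3: e→l (+7) — repeating every 2. It's a Vigenère-style cipher with numeric key [12,7]: position i shifts by key[i mod 2].
Reversing it on ejqwfld: e−12=s, j−7=c, q−12=e, w−7=p, f−12=t, l−7=e, d−12=r.

scepter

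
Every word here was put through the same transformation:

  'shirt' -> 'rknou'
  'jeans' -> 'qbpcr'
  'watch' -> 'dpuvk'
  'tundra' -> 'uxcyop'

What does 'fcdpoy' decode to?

onward

s(18)→r(17) and h(7)→k(10) fit y≡3x+15 (mod 26); the inverse of 3 mod 26 is 9. Treating letters as 0–25, the rule is x ↦ 3x + 15 (mod 26).
Undoing it on fcdpoy: f(5)→9·(5−15)≡14=o; c(2)→9·(2−15)≡13=n; d(3)→9·(3−15)≡22=w; p(15)→9·(15−15)≡0=a; o(14)→9·(14−15)≡17=r; y(24)→9·(24−15)≡3=d (all mod 26).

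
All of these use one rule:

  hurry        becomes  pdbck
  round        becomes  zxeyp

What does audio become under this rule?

idnta

In hurry: h→p is +8, u→d is +9, r→b is +10, r→c is +11 — the shift increases by 1 each position. Each letter shifts forward by (position + 8), i.e. 8, 9, 10, … — the shift grows by one for each successive letter.
On audio: a+8=i, u+9=d, d+10=n, i+11=t, o+12=a.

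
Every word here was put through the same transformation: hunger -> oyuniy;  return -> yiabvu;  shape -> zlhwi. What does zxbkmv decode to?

studio

Shifts by position in hunger: pos 0: h→o (+7), pos 1: u→y (+4), pos 2: n→u (+7), pos 3: g→n (+7), pos 4: e→i (+4), pos 5: r→y (+7) — repeating every 3. The shifts repeat in a cycle of length 3: positions 0,1,… shift by +7, +4, +7, then the pattern repeats.
Undoing it on zxbkmv: z−7=s, x−4=t, b−7=u, k−7=d, m−4=i, v−7=o.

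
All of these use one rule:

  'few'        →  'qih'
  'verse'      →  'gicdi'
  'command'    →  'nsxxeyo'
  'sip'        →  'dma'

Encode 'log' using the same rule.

wsr

The shift depends on letter class: consonant f→q is +11, but vowel e→i is +4. The rule splits by letter class: vowels +4, consonants +11.
For log: l(cons)+11=w, o(vowel)+4=s, g(cons)+11=r.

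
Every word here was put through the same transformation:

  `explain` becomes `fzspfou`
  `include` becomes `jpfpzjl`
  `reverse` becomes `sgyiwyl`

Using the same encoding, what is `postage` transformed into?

qqvxfml

In explain: e→f is +1, x→z is +2, p→s is +3, l→p is +4 — the shift increases by 1 each position. Letter i (0-indexed) is shifted by i+1, so successive shifts are 1, 2, 3, ….
On postage: p+1=q, o+2=q, s+3=v, t+4=x, a+5=f, g+6=m, e+7=l.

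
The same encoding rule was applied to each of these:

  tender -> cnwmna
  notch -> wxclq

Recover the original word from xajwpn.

orange

Compare letters: t→c is +9, e→n is +9, n→w is +9 — a constant shift. Each letter is shifted forward by 9 in the alphabet (a Caesar shift of +9).
Undoing it on xajwpn: x−9=o, a−9=r, j−9=a, w−9=n, p−9=g, n−9=e.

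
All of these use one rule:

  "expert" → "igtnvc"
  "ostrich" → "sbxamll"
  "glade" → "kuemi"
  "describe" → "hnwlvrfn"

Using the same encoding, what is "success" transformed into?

Shifts by position in expert: pos 0: e→i (+4), pos 1: x→g (+9), pos 2: p→t (+4), pos 3: e→n (+9) — repeating every 2. It's a Vigenère-style cipher with numeric key [4,9]: position i shifts by key[i mod 2].
Applying it to success: s+4=w, u+9=d, c+4=g, c+9=l, e+4=i, s+9=b, s+4=w.

wdglibw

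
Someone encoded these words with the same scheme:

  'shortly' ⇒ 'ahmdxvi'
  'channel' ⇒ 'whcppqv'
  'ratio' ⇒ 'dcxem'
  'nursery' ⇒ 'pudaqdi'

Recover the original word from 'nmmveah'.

foolish

This is an affine cipher: with a=0,…,z=25, each position x becomes (23x+2) mod 26.
Undoing it on nmmveah: n(13)→17·(13−2)≡5=f; m(12)→17·(12−2)≡14=o; m(12)→17·(12−2)≡14=o; v(21)→17·(21−2)≡11=l; e(4)→17·(4−2)≡8=i; a(0)→17·(0−2)≡18=s; h(7)→17·(7−2)≡7=h (all mod 26).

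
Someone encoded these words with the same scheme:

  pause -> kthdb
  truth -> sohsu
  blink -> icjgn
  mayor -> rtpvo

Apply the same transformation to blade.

p(15)→k(10) and a(0)→t(19) fit y≡15x+19 (mod 26); the inverse of 15 mod 26 is 7. Each letter's alphabet position (a=0..z=25) is mapped through 15·x+19 mod 26 — an affine cipher.
On blade: b(1)→15·1+19≡8=i; l(11)→15·11+19≡2=c; a(0)→15·0+19≡19=t; d(3)→15·3+19≡12=m; e(4)→15·4+19≡1=b (all mod 26).

ictmb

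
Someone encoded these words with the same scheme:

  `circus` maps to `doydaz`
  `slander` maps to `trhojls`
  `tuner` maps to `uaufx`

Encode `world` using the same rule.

It's a Vigenère-style cipher with numeric key [1,6,7]: position i shifts by key[i mod 3].
Applying it to world: w+1=x, o+6=u, r+7=y, l+1=m, d+6=j.

xuymj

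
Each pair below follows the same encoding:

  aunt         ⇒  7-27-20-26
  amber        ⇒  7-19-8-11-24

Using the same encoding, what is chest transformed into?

a is letter #1 and maps to 7: an offset of 6. The number is (letter's place in the alphabet, a=1) + 6.
On chest: c=3→9, h=8→14, e=5→11, s=19→25, t=20→26.

9-14-11-25-26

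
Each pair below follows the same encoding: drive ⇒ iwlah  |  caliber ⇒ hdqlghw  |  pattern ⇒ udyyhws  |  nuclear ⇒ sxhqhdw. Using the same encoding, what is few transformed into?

khb

The shift depends on letter class: consonant d→i is +5, but vowel i→l is +3. Vowels shift forward by 3 and consonants shift forward by 5.
On few: f(cons)+5=k, e(vowel)+3=h, w(cons)+5=b.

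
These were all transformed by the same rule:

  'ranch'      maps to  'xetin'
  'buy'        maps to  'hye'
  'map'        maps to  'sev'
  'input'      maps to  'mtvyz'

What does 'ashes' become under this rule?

eyniy

The shift depends on letter class: consonant r→x is +6, but vowel a→e is +4. Vowels shift forward by 4 and consonants shift forward by 6.
On ashes: a(vowel)+4=e, s(cons)+6=y, h(cons)+6=n, e(vowel)+4=i, s(cons)+6=y.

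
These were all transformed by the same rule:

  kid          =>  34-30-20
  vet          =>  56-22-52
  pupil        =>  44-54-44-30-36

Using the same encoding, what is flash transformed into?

24-36-14-50-28

k(#11)→34 and i(#9)→30: differences scale by 2, so n = 2·pos + 12. The formula is n = 2×(alphabet index, a=1) + 12.
Applying it to flash: f=6→24, l=12→36, a=1→14, s=19→50, h=8→28.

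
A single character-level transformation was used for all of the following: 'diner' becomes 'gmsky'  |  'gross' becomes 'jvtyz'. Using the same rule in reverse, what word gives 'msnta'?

In diner: d→g is +3, i→m is +4, n→s is +5, e→k is +6 — the shift increases by 1 each position. Letter i (0-indexed) is shifted by i+3, so successive shifts are 3, 4, 5, ….
Reversing it on msnta: m−3=j, s−4=o, n−5=i, t−6=n, a−7=t.

joint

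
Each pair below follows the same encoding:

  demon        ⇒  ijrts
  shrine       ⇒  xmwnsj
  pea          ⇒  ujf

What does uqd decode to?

ply

Compare letters: d→i is +5, e→j is +5, m→r is +5 — a constant shift. Each letter is shifted forward by 5 in the alphabet (a Caesar shift of +5).
Decoding uqd: u−5=p, q−5=l, d−5=y.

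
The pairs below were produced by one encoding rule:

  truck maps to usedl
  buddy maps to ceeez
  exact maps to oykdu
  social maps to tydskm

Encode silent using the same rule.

tsmoou

Two shifts are in play — +10 for a/e/i/o/u, +1 for every other letter.
For silent: s(cons)+1=t, i(vowel)+10=s, l(cons)+1=m, e(vowel)+10=o, n(cons)+1=o, t(cons)+1=u.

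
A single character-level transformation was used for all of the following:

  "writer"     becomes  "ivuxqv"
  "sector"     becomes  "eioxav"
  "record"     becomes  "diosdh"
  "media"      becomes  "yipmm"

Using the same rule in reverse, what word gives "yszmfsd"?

It's a Vigenère-style cipher with numeric key [12,4]: position i shifts by key[i mod 2].
Undoing it on yszmfsd: y−12=m, s−4=o, z−12=n, m−4=i, f−12=t, s−4=o, d−12=r.

monitor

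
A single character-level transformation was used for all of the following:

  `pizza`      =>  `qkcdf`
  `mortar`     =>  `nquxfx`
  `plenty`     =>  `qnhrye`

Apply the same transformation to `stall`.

In pizza: p→q is +1, i→k is +2, z→c is +3, z→d is +4 — the shift increases by 1 each position. Letter i (0-indexed) is shifted by i+1, so successive shifts are 1, 2, 3, ….
Applying it to stall: s+1=t, t+2=v, a+3=d, l+4=p, l+5=q.

tvdpq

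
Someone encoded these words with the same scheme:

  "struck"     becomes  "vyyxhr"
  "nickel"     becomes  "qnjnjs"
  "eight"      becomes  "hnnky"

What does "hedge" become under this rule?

Shifts by position in struck: pos 0: s→v (+3), pos 1: t→y (+5), pos 2: r→y (+7), pos 3: u→x (+3), pos 4: c→h (+5), pos 5: k→r (+7) — repeating every 3. It's a Vigenère-style cipher with numeric key [3,5,7]: position i shifts by key[i mod 3].
Applying it to hedge: h+3=k, e+5=j, d+7=k, g+3=j, e+5=j.

kjkjj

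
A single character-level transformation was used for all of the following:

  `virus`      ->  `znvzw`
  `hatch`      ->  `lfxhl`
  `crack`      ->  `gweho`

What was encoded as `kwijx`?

greet

Shifts by position in virus: pos 0: v→z (+4), pos 1: i→n (+5), pos 2: r→v (+4), pos 3: u→z (+5) — repeating every 2. It's a Vigenère-style cipher with numeric key [4,5]: position i shifts by key[i mod 2].
Reversing it on kwijx: k−4=g, w−5=r, i−4=e, j−5=e, x−4=t.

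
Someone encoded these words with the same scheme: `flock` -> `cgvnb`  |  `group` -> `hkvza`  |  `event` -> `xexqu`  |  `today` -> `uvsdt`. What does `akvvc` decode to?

proof

f(5)→c(2) and l(11)→g(6) fit y≡5x+3 (mod 26); the inverse of 5 mod 26 is 21. Treating letters as 0–25, the rule is x ↦ 5x + 3 (mod 26).
Decoding akvvc: a(0)→21·(0−3)≡15=p; k(10)→21·(10−3)≡17=r; v(21)→21·(21−3)≡14=o; v(21)→21·(21−3)≡14=o; c(2)→21·(2−3)≡5=f (all mod 26).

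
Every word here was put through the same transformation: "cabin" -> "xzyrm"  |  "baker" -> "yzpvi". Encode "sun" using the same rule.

Each pair mirrors across the alphabet (c↔x, a↔z, b↔y): positions sum to 25. Each letter is replaced by its mirror in the alphabet: a↔z, b↔y, c↔x, and so on (the Atbash cipher).
For sun: s↔h, u↔f, n↔m.

hfm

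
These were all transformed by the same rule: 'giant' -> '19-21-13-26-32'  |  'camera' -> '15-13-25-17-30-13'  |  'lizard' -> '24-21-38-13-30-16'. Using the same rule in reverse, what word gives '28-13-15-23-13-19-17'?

g is letter #7 and maps to 19: an offset of 12. Letters become their 1-based position plus 12 (so a→13, b→14, …).
Reversing it on 28-13-15-23-13-19-17: 28→(28−12)÷1=16=p, 13→(13−12)÷1=1=a, 15→(15−12)÷1=3=c, 23→(23−12)÷1=11=k, 13→(13−12)÷1=1=a, 19→(19−12)÷1=7=g, 17→(17−12)÷1=5=e.

package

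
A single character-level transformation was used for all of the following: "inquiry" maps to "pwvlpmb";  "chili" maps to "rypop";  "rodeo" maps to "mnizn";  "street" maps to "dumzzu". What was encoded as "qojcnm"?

flavor

i(8)→p(15) and n(13)→w(22) fit y≡17x+9 (mod 26); the inverse of 17 mod 26 is 23. Treating letters as 0–25, the rule is x ↦ 17x + 9 (mod 26).
Undoing it on qojcnm: q(16)→23·(16−9)≡5=f; o(14)→23·(14−9)≡11=l; j(9)→23·(9−9)≡0=a; c(2)→23·(2−9)≡21=v; n(13)→23·(13−9)≡14=o; m(12)→23·(12−9)≡17=r (all mod 26).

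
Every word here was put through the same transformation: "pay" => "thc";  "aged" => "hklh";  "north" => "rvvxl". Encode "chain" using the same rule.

The shift depends on letter class: consonant p→t is +4, but vowel a→h is +7. The rule splits by letter class: vowels +7, consonants +4.
On chain: c(cons)+4=g, h(cons)+4=l, a(vowel)+7=h, i(vowel)+7=p, n(cons)+4=r.

glhpr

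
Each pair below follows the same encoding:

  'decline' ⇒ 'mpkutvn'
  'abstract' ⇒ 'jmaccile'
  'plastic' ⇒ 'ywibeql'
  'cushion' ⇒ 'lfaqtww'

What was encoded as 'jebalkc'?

Shifts by position in decline: pos 0: d→m (+9), pos 1: e→p (+11), pos 2: c→k (+8), pos 3: l→u (+9), pos 4: i→t (+11), pos 5: n→v (+8) — repeating every 3. It's a Vigenère-style cipher with numeric key [9,11,8]: position i shifts by key[i mod 3].
Decoding jebalkc: j−9=a, e−11=t, b−8=t, a−9=r, l−11=a, k−8=c, c−9=t.

attract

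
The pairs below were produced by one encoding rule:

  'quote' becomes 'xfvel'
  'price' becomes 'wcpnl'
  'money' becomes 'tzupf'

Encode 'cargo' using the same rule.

Shifts by position in quote: pos 0: q→x (+7), pos 1: u→f (+11), pos 2: o→v (+7), pos 3: t→e (+11) — repeating every 2. The shifts repeat in a cycle of length 2: positions 0,1,… shift by +7, +11, then the pattern repeats.
On cargo: c+7=j, a+11=l, r+7=y, g+11=r, o+7=v.

jlyrv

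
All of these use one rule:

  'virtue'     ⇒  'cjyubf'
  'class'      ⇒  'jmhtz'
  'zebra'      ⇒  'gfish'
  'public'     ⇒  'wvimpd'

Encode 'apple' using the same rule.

Shifts by position in virtue: pos 0: v→c (+7), pos 1: i→j (+1), pos 2: r→y (+7), pos 3: t→u (+1) — repeating every 2. The shifts repeat in a cycle of length 2: positions 0,1,… shift by +7, +1, then the pattern repeats.
On apple: a+7=h, p+1=q, p+7=w, l+1=m, e+7=l.

hqwml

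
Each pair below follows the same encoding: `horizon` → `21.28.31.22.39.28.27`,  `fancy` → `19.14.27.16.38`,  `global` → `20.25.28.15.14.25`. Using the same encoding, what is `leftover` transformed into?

Each letter is replaced by its alphabet position (a=1..z=26) + 13.
On leftover: l=12→25, e=5→18, f=6→19, t=20→33, o=15→28, v=22→35, e=5→18, r=18→31.

25.18.19.33.28.35.18.31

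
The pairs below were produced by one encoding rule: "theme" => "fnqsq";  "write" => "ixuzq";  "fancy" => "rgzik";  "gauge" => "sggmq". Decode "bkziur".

pencil

It's a Vigenère-style cipher with numeric key [12,6]: position i shifts by key[i mod 2].
Decoding bkziur: b−12=p, k−6=e, z−12=n, i−6=c, u−12=i, r−6=l.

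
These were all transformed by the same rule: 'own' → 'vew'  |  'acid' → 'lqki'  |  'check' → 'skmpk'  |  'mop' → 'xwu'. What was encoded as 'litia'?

salad

The output letters match the input read backwards, each shifted +8: own reversed is nwo. The word is reversed, then every letter is shifted forward by 8.
Undoing it on litia: shift back: l−8=d, i−8=a, t−8=l, i−8=a, a−8=s → dalas; then reverse → salad.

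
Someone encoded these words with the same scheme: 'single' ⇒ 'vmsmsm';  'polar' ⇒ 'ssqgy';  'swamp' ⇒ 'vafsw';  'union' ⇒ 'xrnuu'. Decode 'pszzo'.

In single: s→v is +3, i→m is +4, n→s is +5, g→m is +6 — the shift increases by 1 each position. The shift increases by 1 at each position, starting from +3: 3, 4, 5, ….
Reversing it on pszzo: p−3=m, s−4=o, z−5=u, z−6=t, o−7=h.

mouth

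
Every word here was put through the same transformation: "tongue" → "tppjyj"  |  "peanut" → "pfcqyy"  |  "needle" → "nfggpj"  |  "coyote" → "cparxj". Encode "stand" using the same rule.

In tongue: t→t is +0, o→p is +1, n→p is +2, g→j is +3 — the shift increases by 1 each position. Letter i (0-indexed) is shifted by i+0, so successive shifts are 0, 1, 2, ….
Applying it to stand: s+0=s, t+1=u, a+2=c, n+3=q, d+4=h.

sucqh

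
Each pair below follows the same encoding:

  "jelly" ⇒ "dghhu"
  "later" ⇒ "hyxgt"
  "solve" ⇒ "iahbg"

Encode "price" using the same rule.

j(9)→d(3) and e(4)→g(6) fit y≡15x+24 (mod 26); the inverse of 15 mod 26 is 7. Treating letters as 0–25, the rule is x ↦ 15x + 24 (mod 26).
For price: p(15)→15·15+24≡15=p; r(17)→15·17+24≡19=t; i(8)→15·8+24≡14=o; c(2)→15·2+24≡2=c; e(4)→15·4+24≡6=g (all mod 26).

ptocg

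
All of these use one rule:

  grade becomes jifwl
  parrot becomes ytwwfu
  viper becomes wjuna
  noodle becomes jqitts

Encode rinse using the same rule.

jxsnw

The output letters match the input read backwards, each shifted +5: grade reversed is edarg. Read the word backwards and shift each letter +5.
For rinse: reverse → esnir; then shift: e+5=j, s+5=x, n+5=s, i+5=n, r+5=w.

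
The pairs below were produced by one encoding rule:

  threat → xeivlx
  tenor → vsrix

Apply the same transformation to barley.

The output letters match the input read backwards, each shifted +4: threat reversed is taerht. Two steps: reverse the string, then apply a Caesar shift of +4.
On barley: reverse → yelrab; then shift: y+4=c, e+4=i, l+4=p, r+4=v, a+4=e, b+4=f.

cipvef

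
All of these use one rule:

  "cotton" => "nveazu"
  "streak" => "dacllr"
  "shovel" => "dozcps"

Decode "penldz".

excess

Shifts by position in cotton: pos 0: c→n (+11), pos 1: o→v (+7), pos 2: t→e (+11), pos 3: t→a (+7) — repeating every 2. The shifts repeat in a cycle of length 2: positions 0,1,… shift by +11, +7, then the pattern repeats.
Undoing it on penldz: p−11=e, e−7=x, n−11=c, l−7=e, d−11=s, z−7=s.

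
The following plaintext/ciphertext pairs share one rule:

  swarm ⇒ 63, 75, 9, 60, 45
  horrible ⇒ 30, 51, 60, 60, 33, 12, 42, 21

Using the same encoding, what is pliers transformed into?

54, 42, 33, 21, 60, 63

s(#19)→63 and w(#23)→75: differences scale by 3, so n = 3·pos + 6. Each letter becomes 3×(its alphabet position, a=1..z=26) + 6.
Applying it to pliers: p=16→54, l=12→42, i=9→33, e=5→21, r=18→60, s=19→63.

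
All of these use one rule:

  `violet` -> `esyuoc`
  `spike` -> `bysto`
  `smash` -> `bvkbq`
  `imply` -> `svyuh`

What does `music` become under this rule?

The shift depends on letter class: consonant v→e is +9, but vowel i→s is +10. Vowels shift forward by 10 and consonants shift forward by 9.
Applying it to music: m(cons)+9=v, u(vowel)+10=e, s(cons)+9=b, i(vowel)+10=s, c(cons)+9=l.

vebsl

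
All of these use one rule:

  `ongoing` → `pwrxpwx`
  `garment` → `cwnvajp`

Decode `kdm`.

The word is reversed, then every letter is shifted forward by 9.
Decoding kdm: shift back: k−9=b, d−9=u, m−9=d → bud; then reverse → dub.

dub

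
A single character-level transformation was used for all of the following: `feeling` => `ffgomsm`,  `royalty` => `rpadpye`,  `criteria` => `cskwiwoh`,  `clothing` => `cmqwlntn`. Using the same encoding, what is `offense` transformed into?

In feeling: f→f is +0, e→f is +1, e→g is +2, l→o is +3 — the shift increases by 1 each position. The shift increases by 1 at each position, starting from +0: 0, 1, 2, ….
On offense: o+0=o, f+1=g, f+2=h, e+3=h, n+4=r, s+5=x, e+6=k.

oghhrxk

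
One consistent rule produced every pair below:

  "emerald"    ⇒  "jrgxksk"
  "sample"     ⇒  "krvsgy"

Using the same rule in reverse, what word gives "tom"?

gin

The word is reversed, then every letter is shifted forward by 6.
Decoding tom: shift back: t−6=n, o−6=i, m−6=g → nig; then reverse → gin.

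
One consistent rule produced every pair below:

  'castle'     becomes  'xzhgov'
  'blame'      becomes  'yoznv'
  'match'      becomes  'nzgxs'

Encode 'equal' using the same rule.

vjfzo

Each pair mirrors across the alphabet (c↔x, a↔z, s↔h): positions sum to 25. Each letter is replaced by its mirror in the alphabet: a↔z, b↔y, c↔x, and so on (the Atbash cipher).
Applying it to equal: e↔v, q↔j, u↔f, a↔z, l↔o.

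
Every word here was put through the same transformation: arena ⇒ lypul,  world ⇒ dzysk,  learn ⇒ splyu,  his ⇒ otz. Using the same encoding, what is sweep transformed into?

Vowels shift forward by 11 and consonants shift forward by 7.
For sweep: s(cons)+7=z, w(cons)+7=d, e(vowel)+11=p, e(vowel)+11=p, p(cons)+7=w.

zdppw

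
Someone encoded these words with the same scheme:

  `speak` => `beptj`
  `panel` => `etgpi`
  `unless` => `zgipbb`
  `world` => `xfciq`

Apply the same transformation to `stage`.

s(18)→b(1) and p(15)→e(4) fit y≡25x+19 (mod 26); the inverse of 25 mod 26 is 25. This is an affine cipher: with a=0,…,z=25, each position x becomes (25x+19) mod 26.
For stage: s(18)→25·18+19≡1=b; t(19)→25·19+19≡0=a; a(0)→25·0+19≡19=t; g(6)→25·6+19≡13=n; e(4)→25·4+19≡15=p (all mod 26).

batnp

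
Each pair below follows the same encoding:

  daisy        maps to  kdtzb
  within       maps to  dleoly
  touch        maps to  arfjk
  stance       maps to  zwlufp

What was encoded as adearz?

tattoo

Shifts by position in daisy: pos 0: d→k (+7), pos 1: a→d (+3), pos 2: i→t (+11), pos 3: s→z (+7), pos 4: y→b (+3) — repeating every 3. It's a Vigenère-style cipher with numeric key [7,3,11]: position i shifts by key[i mod 3].
Undoing it on adearz: a−7=t, d−3=a, e−11=t, a−7=t, r−3=o, z−11=o.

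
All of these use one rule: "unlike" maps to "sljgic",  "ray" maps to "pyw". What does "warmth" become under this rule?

Compare letters: u→s is +24, n→l is +24, l→j is +24 — a constant shift. Every letter moves 24 places later in the alphabet, wrapping around z→a.
Applying it to warmth: w+24=u, a+24=y, r+24=p, m+24=k, t+24=r, h+24=f.

uypkrf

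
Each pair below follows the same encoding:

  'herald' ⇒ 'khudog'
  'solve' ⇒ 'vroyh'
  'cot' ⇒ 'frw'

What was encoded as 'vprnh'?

Compare letters: h→k is +3, e→h is +3, r→u is +3 — a constant shift. It's a constant shift of +3 (ROT3).
Reversing it on vprnh: v−3=s, p−3=m, r−3=o, n−3=k, h−3=e.

smoke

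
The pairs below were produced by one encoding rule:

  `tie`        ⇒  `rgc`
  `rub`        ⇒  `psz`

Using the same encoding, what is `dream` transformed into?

bpcyk

Compare letters: t→r is +24, i→g is +24, e→c is +24 — a constant shift. Each letter is shifted forward by 24 in the alphabet (a Caesar shift of +24).
Applying it to dream: d+24=b, r+24=p, e+24=c, a+24=y, m+24=k.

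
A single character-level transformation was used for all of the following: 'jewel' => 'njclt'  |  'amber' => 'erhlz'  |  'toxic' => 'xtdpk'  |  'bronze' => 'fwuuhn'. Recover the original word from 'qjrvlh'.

In jewel: j→n is +4, e→j is +5, w→c is +6, e→l is +7 — the shift increases by 1 each position. Each letter shifts forward by (position + 4), i.e. 4, 5, 6, … — the shift grows by one for each successive letter.
Undoing it on qjrvlh: q−4=m, j−5=e, r−6=l, v−7=o, l−8=d, h−9=y.

melody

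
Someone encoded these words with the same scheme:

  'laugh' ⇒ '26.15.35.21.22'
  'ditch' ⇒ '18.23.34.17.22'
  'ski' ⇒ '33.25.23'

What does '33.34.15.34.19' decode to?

state

Letters become their 1-based position plus 14 (so a→15, b→16, …).
Undoing it on 33.34.15.34.19: 33→(33−14)÷1=19=s, 34→(34−14)÷1=20=t, 15→(15−14)÷1=1=a, 34→(34−14)÷1=20=t, 19→(19−14)÷1=5=e.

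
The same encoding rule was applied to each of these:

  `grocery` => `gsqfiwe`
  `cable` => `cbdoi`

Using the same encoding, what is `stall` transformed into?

In grocery: g→g is +0, r→s is +1, o→q is +2, c→f is +3 — the shift increases by 1 each position. Letter i (0-indexed) is shifted by i+0, so successive shifts are 0, 1, 2, ….
For stall: s+0=s, t+1=u, a+2=c, l+3=o, l+4=p.

sucop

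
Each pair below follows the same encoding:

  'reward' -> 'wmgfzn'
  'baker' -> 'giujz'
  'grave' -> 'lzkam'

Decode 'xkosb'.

It's a Vigenère-style cipher with numeric key [5,8,10]: position i shifts by key[i mod 3].
Undoing it on xkosb: x−5=s, k−8=c, o−10=e, s−5=n, b−8=t.

scent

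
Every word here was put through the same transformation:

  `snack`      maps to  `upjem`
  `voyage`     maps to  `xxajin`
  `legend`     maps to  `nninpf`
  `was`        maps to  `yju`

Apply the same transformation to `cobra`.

The shift depends on letter class: consonant s→u is +2, but vowel a→j is +9. Two shifts are in play — +9 for a/e/i/o/u, +2 for every other letter.
For cobra: c(cons)+2=e, o(vowel)+9=x, b(cons)+2=d, r(cons)+2=t, a(vowel)+9=j.

exdtj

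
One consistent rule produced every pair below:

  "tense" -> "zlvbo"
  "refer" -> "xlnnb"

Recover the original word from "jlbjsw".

detail

The shift increases by 1 at each position, starting from +6: 6, 7, 8, ….
Decoding jlbjsw: j−6=d, l−7=e, b−8=t, j−9=a, s−10=i, w−11=l.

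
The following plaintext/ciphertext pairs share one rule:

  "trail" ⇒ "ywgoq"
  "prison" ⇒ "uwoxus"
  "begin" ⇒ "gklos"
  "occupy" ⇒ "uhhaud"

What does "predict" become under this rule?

uwkiohy

The shift depends on letter class: consonant t→y is +5, but vowel a→g is +6. Vowels shift forward by 6 and consonants shift forward by 5.
For predict: p(cons)+5=u, r(cons)+5=w, e(vowel)+6=k, d(cons)+5=i, i(vowel)+6=o, c(cons)+5=h, t(cons)+5=y.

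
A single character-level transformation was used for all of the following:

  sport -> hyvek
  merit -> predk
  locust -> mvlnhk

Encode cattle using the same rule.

This is an affine cipher: with a=0,…,z=25, each position x becomes (3x+5) mod 26.
For cattle: c(2)→3·2+5≡11=l; a(0)→3·0+5≡5=f; t(19)→3·19+5≡10=k; t(19)→3·19+5≡10=k; l(11)→3·11+5≡12=m; e(4)→3·4+5≡17=r (all mod 26).

lfkkmr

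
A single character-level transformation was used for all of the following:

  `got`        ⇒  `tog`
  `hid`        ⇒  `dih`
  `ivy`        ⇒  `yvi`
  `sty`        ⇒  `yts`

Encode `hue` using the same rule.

The word is simply reversed.
Applying it to hue: reverse → euh.

euh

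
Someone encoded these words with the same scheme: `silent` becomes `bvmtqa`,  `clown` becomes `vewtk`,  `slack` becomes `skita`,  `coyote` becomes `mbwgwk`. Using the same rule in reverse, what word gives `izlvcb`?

tundra

The word is reversed, then every letter is shifted forward by 8.
Decoding izlvcb: shift back: i−8=a, z−8=r, l−8=d, v−8=n, c−8=u, b−8=t → ardnut; then reverse → tundra.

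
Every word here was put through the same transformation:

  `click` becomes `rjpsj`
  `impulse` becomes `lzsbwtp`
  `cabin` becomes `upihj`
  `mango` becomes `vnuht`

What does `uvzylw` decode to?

person

The output letters match the input read backwards, each shifted +7: click reversed is kcilc. Read the word backwards and shift each letter +7.
Reversing it on uvzylw: shift back: u−7=n, v−7=o, z−7=s, y−7=r, l−7=e, w−7=p → nosrep; then reverse → person.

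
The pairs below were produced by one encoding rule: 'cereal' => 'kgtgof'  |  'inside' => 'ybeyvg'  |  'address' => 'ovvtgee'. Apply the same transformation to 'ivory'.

Each letter's alphabet position (a=0..z=25) is mapped through 11·x+14 mod 26 — an affine cipher.
Applying it to ivory: i(8)→11·8+14≡24=y; v(21)→11·21+14≡11=l; o(14)→11·14+14≡12=m; r(17)→11·17+14≡19=t; y(24)→11·24+14≡18=s (all mod 26).

ylmts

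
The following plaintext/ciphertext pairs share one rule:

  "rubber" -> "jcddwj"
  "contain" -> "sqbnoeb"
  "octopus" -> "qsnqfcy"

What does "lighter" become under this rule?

xeapnwj

r(17)→j(9) and u(20)→c(2) fit y≡15x+14 (mod 26); the inverse of 15 mod 26 is 7. This is an affine cipher: with a=0,…,z=25, each position x becomes (15x+14) mod 26.
On lighter: l(11)→15·11+14≡23=x; i(8)→15·8+14≡4=e; g(6)→15·6+14≡0=a; h(7)→15·7+14≡15=p; t(19)→15·19+14≡13=n; e(4)→15·4+14≡22=w; r(17)→15·17+14≡9=j (all mod 26).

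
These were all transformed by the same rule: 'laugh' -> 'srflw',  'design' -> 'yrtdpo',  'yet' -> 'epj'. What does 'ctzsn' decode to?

The output letters match the input read backwards, each shifted +11: laugh reversed is hgual. The word is reversed, then every letter is shifted forward by 11.
Decoding ctzsn: shift back: c−11=r, t−11=i, z−11=o, s−11=h, n−11=c → riohc; then reverse → choir.

choir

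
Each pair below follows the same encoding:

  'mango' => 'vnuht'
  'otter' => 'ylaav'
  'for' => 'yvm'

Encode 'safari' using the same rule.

pyhmhz

The word is reversed, then every letter is shifted forward by 7.
On safari: reverse → irafas; then shift: i+7=p, r+7=y, a+7=h, f+7=m, a+7=h, s+7=z.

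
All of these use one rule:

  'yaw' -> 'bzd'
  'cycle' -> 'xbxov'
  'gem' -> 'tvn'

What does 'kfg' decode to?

put

This is the alphabet-reversal cipher (Atbash): a becomes z, b becomes y, etc.
Decoding kfg: k↔p, f↔u, g↔t.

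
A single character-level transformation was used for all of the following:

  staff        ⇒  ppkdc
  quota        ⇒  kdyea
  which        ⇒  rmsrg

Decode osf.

The output letters match the input read backwards, each shifted +10: staff reversed is ffats. Two steps: reverse the string, then apply a Caesar shift of +10.
Undoing it on osf: shift back: o−10=e, s−10=i, f−10=v → eiv; then reverse → vie.

vie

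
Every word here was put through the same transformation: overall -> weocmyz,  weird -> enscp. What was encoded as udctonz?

musical

In overall: o→w is +8, v→e is +9, e→o is +10, r→c is +11 — the shift increases by 1 each position. The shift increases by 1 at each position, starting from +8: 8, 9, 10, ….
Reversing it on udctonz: u−8=m, d−9=u, c−10=s, t−11=i, o−12=c, n−13=a, z−14=l.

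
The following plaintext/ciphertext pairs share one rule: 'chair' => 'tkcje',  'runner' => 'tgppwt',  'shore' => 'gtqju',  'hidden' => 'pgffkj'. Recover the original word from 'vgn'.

let

The output letters match the input read backwards, each shifted +2: chair reversed is riahc. The word is reversed, then every letter is shifted forward by 2.
Undoing it on vgn: shift back: v−2=t, g−2=e, n−2=l → tel; then reverse → let.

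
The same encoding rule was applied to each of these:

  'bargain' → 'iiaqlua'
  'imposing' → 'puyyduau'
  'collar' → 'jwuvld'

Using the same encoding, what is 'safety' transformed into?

ziooek

In bargain: b→i is +7, a→i is +8, r→a is +9, g→q is +10 — the shift increases by 1 each position. Each letter shifts forward by (position + 7), i.e. 7, 8, 9, … — the shift grows by one for each successive letter.
Applying it to safety: s+7=z, a+8=i, f+9=o, e+10=o, t+11=e, y+12=k.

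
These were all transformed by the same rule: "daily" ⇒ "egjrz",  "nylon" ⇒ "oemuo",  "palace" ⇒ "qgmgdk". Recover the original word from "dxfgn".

Shifts by position in daily: pos 0: d→e (+1), pos 1: a→g (+6), pos 2: i→j (+1), pos 3: l→r (+6) — repeating every 2. It's a Vigenère-style cipher with numeric key [1,6]: position i shifts by key[i mod 2].
Undoing it on dxfgn: d−1=c, x−6=r, f−1=e, g−6=a, n−1=m.

cream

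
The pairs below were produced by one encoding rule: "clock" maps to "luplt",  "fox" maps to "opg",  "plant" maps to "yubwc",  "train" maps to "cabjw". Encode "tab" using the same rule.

The shift depends on letter class: consonant c→l is +9, but vowel o→p is +1. Vowels shift forward by 1 and consonants shift forward by 9.
Applying it to tab: t(cons)+9=c, a(vowel)+1=b, b(cons)+9=k.

cbk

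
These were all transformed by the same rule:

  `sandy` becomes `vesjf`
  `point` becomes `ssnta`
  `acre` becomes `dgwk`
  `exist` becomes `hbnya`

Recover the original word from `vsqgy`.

In sandy: s→v is +3, a→e is +4, n→s is +5, d→j is +6 — the shift increases by 1 each position. Each letter shifts forward by (position + 3), i.e. 3, 4, 5, … — the shift grows by one for each successive letter.
Reversing it on vsqgy: v−3=s, s−4=o, q−5=l, g−6=a, y−7=r.

solar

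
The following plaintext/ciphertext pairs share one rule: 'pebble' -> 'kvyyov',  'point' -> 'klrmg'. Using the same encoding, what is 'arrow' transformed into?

Each letter is replaced by its mirror in the alphabet: a↔z, b↔y, c↔x, and so on (the Atbash cipher).
On arrow: a↔z, r↔i, r↔i, o↔l, w↔d.

ziild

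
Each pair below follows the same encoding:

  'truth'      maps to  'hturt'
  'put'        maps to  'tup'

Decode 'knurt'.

trunk

The output letters match the input read backwards: truth reversed is hturt. The word is simply reversed.
Undoing it on knurt: then reverse → trunk.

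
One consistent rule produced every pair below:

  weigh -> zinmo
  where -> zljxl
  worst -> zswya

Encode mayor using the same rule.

peduy

In weigh: w→z is +3, e→i is +4, i→n is +5, g→m is +6 — the shift increases by 1 each position. The shift increases by 1 at each position, starting from +3: 3, 4, 5, ….
For mayor: m+3=p, a+4=e, y+5=d, o+6=u, r+7=y.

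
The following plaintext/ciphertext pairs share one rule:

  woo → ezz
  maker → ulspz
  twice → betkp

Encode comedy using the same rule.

Vowels shift forward by 11 and consonants shift forward by 8.
Applying it to comedy: c(cons)+8=k, o(vowel)+11=z, m(cons)+8=u, e(vowel)+11=p, d(cons)+8=l, y(cons)+8=g.

kzuplg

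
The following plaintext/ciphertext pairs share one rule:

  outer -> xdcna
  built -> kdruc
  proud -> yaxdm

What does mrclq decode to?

Compare letters: o→x is +9, u→d is +9, t→c is +9 — a constant shift. It's a constant shift of +9 (ROT9).
Undoing it on mrclq: m−9=d, r−9=i, c−9=t, l−9=c, q−9=h.

ditch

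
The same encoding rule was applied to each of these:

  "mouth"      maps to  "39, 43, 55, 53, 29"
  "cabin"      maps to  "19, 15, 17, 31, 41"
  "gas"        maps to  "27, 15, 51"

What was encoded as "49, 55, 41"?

With a=1..z=26, the number is 2·pos + 13.
Decoding 49, 55, 41: 49→(49−13)÷2=18=r, 55→(55−13)÷2=21=u, 41→(41−13)÷2=14=n.

run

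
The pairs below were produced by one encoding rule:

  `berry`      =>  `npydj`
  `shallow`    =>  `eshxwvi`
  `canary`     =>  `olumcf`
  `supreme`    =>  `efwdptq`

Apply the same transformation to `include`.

uyjxfkq

The shifts repeat in a cycle of length 3: positions 0,1,… shift by +12, +11, +7, then the pattern repeats.
On include: i+12=u, n+11=y, c+7=j, l+12=x, u+11=f, d+7=k, e+12=q.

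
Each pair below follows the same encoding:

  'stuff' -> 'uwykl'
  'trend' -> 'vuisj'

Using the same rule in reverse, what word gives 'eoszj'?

cloud

In stuff: s→u is +2, t→w is +3, u→y is +4, f→k is +5 — the shift increases by 1 each position. Each letter shifts forward by (position + 2), i.e. 2, 3, 4, … — the shift grows by one for each successive letter.
Reversing it on eoszj: e−2=c, o−3=l, s−4=o, z−5=u, j−6=d.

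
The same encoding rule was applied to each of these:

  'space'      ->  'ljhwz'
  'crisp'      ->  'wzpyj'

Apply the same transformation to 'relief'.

Two steps: reverse the string, then apply a Caesar shift of +7.
On relief: reverse → feiler; then shift: f+7=m, e+7=l, i+7=p, l+7=s, e+7=l, r+7=y.

mlpsly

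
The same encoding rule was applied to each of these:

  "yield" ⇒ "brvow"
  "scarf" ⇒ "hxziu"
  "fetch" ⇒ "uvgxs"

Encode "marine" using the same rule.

nzirmv

This is the alphabet-reversal cipher (Atbash): a becomes z, b becomes y, etc.
For marine: m↔n, a↔z, r↔i, i↔r, n↔m, e↔v.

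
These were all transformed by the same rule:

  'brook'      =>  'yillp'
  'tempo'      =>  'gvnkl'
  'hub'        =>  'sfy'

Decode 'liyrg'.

Each pair mirrors across the alphabet (b↔y, r↔i, o↔l): positions sum to 25. Each letter is replaced by its mirror in the alphabet: a↔z, b↔y, c↔x, and so on (the Atbash cipher).
Decoding liyrg: l↔o, i↔r, y↔b, r↔i, g↔t.

orbit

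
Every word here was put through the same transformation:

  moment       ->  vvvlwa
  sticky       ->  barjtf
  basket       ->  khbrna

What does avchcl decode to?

rotate

The shifts repeat in a cycle of length 2: positions 0,1,… shift by +9, +7, then the pattern repeats.
Reversing it on avchcl: a−9=r, v−7=o, c−9=t, h−7=a, c−9=t, l−7=e.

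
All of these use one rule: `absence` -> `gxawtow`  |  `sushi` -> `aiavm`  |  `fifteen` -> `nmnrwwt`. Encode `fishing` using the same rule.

a(0)→g(6) and b(1)→x(23) fit y≡17x+6 (mod 26); the inverse of 17 mod 26 is 23. Each letter's alphabet position (a=0..z=25) is mapped through 17·x+6 mod 26 — an affine cipher.
On fishing: f(5)→17·5+6≡13=n; i(8)→17·8+6≡12=m; s(18)→17·18+6≡0=a; h(7)→17·7+6≡21=v; i(8)→17·8+6≡12=m; n(13)→17·13+6≡19=t; g(6)→17·6+6≡4=e (all mod 26).

nmavmte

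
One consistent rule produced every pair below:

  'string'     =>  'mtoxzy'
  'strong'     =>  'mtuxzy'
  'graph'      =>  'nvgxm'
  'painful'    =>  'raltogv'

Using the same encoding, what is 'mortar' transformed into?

The word is reversed, then every letter is shifted forward by 6.
On mortar: reverse → ratrom; then shift: r+6=x, a+6=g, t+6=z, r+6=x, o+6=u, m+6=s.

xgzxus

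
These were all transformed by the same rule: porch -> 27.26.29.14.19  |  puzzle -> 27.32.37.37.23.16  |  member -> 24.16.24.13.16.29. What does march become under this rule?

p is letter #16 and maps to 27: an offset of 11. Letters become their 1-based position plus 11 (so a→12, b→13, …).
Applying it to march: m=13→24, a=1→12, r=18→29, c=3→14, h=8→19.

24.12.29.14.19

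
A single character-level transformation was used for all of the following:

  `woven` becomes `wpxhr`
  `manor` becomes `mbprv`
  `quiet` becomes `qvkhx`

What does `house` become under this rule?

hpwvi

Each letter shifts forward by its position index (0, 1, 2, …) — the shift grows by one for each successive letter.
Applying it to house: h+0=h, o+1=p, u+2=w, s+3=v, e+4=i.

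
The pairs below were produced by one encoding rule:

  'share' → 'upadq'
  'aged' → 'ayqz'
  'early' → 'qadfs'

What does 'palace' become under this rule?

Each letter's alphabet position (a=0..z=25) is mapped through 17·x+0 mod 26 — an affine cipher.
On palace: p(15)→17·15+0≡21=v; a(0)→17·0+0≡0=a; l(11)→17·11+0≡5=f; a(0)→17·0+0≡0=a; c(2)→17·2+0≡8=i; e(4)→17·4+0≡16=q (all mod 26).

vafaiq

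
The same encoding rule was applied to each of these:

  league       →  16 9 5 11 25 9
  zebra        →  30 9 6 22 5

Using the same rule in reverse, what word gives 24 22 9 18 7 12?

trench

l is letter #12 and maps to 16: an offset of 4. Each letter is replaced by its alphabet position (a=1..z=26) + 4.
Reversing it on 24 22 9 18 7 12: 24→(24−4)÷1=20=t, 22→(22−4)÷1=18=r, 9→(9−4)÷1=5=e, 18→(18−4)÷1=14=n, 7→(7−4)÷1=3=c, 12→(12−4)÷1=8=h.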